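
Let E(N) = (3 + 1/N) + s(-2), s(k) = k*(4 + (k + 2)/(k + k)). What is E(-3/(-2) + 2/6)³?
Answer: -117649/1331 ≈ -88.391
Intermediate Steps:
s(k) = k*(4 + (2 + k)/(2*k)) (s(k) = k*(4 + (2 + k)/((2*k))) = k*(4 + (2 + k)*(1/(2*k))) = k*(4 + (2 + k)/(2*k)))
E(N) = -5 + 1/N (E(N) = (3 + 1/N) + (1 + (9/2)*(-2)) = (3 + 1/N) + (1 - 9) = (3 + 1/N) - 8 = -5 + 1/N)
E(-3/(-2) + 2/6)³ = (-5 + 1/(-3/(-2) + 2/6))³ = (-5 + 1/(-3*(-½) + 2*(⅙)))³ = (-5 + 1/(3/2 + ⅓))³ = (-5 + 1/(11/6))³ = (-5 + 6/11)³ = (-49/11)³ = -117649/1331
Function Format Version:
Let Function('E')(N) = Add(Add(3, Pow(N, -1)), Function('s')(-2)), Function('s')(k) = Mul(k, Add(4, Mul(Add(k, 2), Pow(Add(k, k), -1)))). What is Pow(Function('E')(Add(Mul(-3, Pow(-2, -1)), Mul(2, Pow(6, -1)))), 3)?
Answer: Rational(-117649, 1331) ≈ -88.391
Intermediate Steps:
Function('s')(k) = Mul(k, Add(4, Mul(Rational(1, 2), Pow(k, -1), Add(2, k)))) (Function('s')(k) = Mul(k, Add(4, Mul(Add(2, k), Pow(Mul(2, k), -1)))) = Mul(k, Add(4, Mul(Add(2, k), Mul(Rational(1, 2), Pow(k, -1))))) = Mul(k, Add(4, Mul(Rational(1, 2), Pow(k, -1), Add(2, k)))))
Function('E')(N) = Add(-5, Pow(N, -1)) (Function('E')(N) = Add(Add(3, Pow(N, -1)), Add(1, Mul(Rational(9, 2), -2))) = Add(Add(3, Pow(N, -1)), Add(1, -9)) = Add(Add(3, Pow(N, -1)), -8) = Add(-5, Pow(N, -1)))
Pow(Function('E')(Add(Mul(-3, Pow(-2, -1)), Mul(2, Pow(6, -1)))), 3) = Pow(Add(-5, Pow(Add(Mul(-3, Pow(-2, -1)), Mul(2, Pow(6, -1))), -1)), 3) = Pow(Add(-5, Pow(Add(Mul(-3, Rational(-1, 2)), Mul(2, Rational(1, 6))), -1)), 3) = Pow(Add(-5, Pow(Add(Rational(3, 2), Rational(1, 3)), -1)), 3) = Pow(Add(-5, Pow(Rational(11, 6), -1)), 3) = Pow(Add(-5, Rational(6, 11)), 3) = Pow(Rational(-49, 11), 3) = Rational(-117649, 1331)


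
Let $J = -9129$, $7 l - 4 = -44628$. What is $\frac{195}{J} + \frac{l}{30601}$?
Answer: $- \frac{149714287}{651831901} \approx -0.22968$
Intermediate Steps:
$l = - \frac{44624}{7}$ ($l = \frac{4}{7} + \frac{1}{7} \left(-44628\right) = \frac{4}{7} - \frac{44628}{7} = - \frac{44624}{7} \approx -6374.9$)
$\frac{195}{J} + \frac{l}{30601} = \frac{195}{-9129} - \frac{44624}{7 \cdot 30601} = 195 \left(- \frac{1}{9129}\right) - \frac{44624}{214207} = - \frac{65}{3043} - \frac{44624}{214207} = - \frac{149714287}{651831901}$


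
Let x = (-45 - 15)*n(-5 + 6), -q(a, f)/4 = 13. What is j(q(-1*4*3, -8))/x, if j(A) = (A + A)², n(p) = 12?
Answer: -676/45 ≈ -15.022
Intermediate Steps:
q(a, f) = -52 (q(a, f) = -4*13 = -52)
x = -720 (x = (-45 - 15)*12 = -60*12 = -720)
j(A) = 4*A² (j(A) = (2*A)² = 4*A²)
j(q(-1*4*3, -8))/x = (4*(-52)²)/(-720) = (4*2704)*(-1/720) = 10816*(-1/720) = -676/45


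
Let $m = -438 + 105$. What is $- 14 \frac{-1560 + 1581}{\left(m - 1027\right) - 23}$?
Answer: $\frac{98}{461} \approx 0.21258$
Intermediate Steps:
$m = -333$
$- 14 \frac{-1560 + 1581}{\left(m - 1027\right) - 23} = - 14 \frac{-1560 + 1581}{\left(-333 - 1027\right) - 23} = - 14 \frac{21}{\left(-333 - 1027\right) - 23} = - 14 \frac{21}{-1360 - 23} = - 14 \frac{21}{-1383} = - 14 \cdot 21 \left(- \frac{1}{1383}\right) = \left(-14\right) \left(- \frac{7}{461}\right) = \frac{98}{461}$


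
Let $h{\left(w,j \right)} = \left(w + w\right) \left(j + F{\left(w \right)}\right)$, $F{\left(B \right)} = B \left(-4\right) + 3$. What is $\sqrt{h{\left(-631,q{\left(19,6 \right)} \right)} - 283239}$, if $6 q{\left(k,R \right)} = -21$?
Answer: $2 i \sqrt{866974} \approx 1862.2 i$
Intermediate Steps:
$q{\left(k,R \right)} = - \frac{7}{2}$ ($q{\left(k,R \right)} = \frac{1}{6} \left(-21\right) = - \frac{7}{2}$)
$F{\left(B \right)} = 3 - 4 B$ ($F{\left(B \right)} = - 4 B + 3 = 3 - 4 B$)
$h{\left(w,j \right)} = 2 w \left(3 + j - 4 w\right)$ ($h{\left(w,j \right)} = \left(w + w\right) \left(j - \left(-3 + 4 w\right)\right) = 2 w \left(3 + j - 4 w\right)$)
$\sqrt{h{\left(-631,q{\left(19,6 \right)} \right)} - 283239} = \sqrt{2 \left(-631\right) \left(3 - \frac{7}{2} - -2524\right) - 283239} = \sqrt{2 \left(-631\right) \left(3 - \frac{7}{2} + 2524\right) - 283239} = \sqrt{2 \left(-631\right) \frac{5047}{2} - 283239} = \sqrt{-3184657 - 283239} = \sqrt{-3467896} = 2 i \sqrt{866974}$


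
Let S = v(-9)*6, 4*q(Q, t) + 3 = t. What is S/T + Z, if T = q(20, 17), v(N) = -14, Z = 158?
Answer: 134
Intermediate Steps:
q(Q, t) = -3/4 + t/4
S = -84 (S = -14*6 = -84)
T = 7/2 (T = -3/4 + (1/4)*17 = -3/4 + 17/4 = 7/2 ≈ 3.5000)
S/T + Z = -84/(7/2) + 158 = (2/7)*(-84) + 158 = -24 + 158 = 134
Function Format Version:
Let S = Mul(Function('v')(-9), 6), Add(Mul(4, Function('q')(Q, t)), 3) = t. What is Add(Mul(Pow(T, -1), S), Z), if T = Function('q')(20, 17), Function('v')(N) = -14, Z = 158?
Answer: 134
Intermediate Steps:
Function('q')(Q, t) = Add(Rational(-3, 4), Mul(Rational(1, 4), t))
S = -84 (S = Mul(-14, 6) = -84)
T = Rational(7, 2) (T = Add(Rational(-3, 4), Mul(Rational(1, 4), 17)) = Add(Rational(-3, 4), Rational(17, 4)) = Rational(7, 2) ≈ 3.5000)
Add(Mul(Pow(T, -1), S), Z) = Add(Mul(Pow(Rational(7, 2), -1), -84), 158) = Add(Mul(Rational(2, 7), -84), 158) = Add(-24, 158) = 134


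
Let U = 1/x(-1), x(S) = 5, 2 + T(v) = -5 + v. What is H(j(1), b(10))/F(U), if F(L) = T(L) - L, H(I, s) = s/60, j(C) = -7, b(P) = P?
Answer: -1/42 ≈ -0.023810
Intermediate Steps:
T(v) = -7 + v (T(v) = -2 + (-5 + v) = -7 + v)
H(I, s) = s/60 (H(I, s) = s*(1/60) = s/60)
U = 1/5 ≈ 0.20000
F(L) = -7 (F(L) = (-7 + L) - L = -7)
H(j(1), b(10))/F(U) = ((1/60)*10)/(-7) = (1/6)*(-1/7) = -1/42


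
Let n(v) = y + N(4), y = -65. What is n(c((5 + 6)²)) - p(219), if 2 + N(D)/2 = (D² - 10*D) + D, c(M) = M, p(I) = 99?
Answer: -208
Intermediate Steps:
N(D) = -4 - 18*D + 2*D² (N(D) = -4 + 2*((D² - 10*D) + D) = -4 + 2*(D² - 9*D) = -4 + (-18*D + 2*D²) = -4 - 18*D + 2*D²)
n(v) = -109 (n(v) = -65 + (-4 - 18*4 + 2*4²) = -65 + (-4 - 72 + 2*16) = -65 + (-4 - 72 + 32) = -65 - 44 = -109)
n(c((5 + 6)²)) - p(219) = -109 - 1*99 = -109 - 99 = -208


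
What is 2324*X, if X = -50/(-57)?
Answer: 116200/57 ≈ 2038.6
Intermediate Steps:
X = 50/57 (X = -50*(-1/57) = 50/57 ≈ 0.87719)
2324*X = 2324*(50/57) = 116200/57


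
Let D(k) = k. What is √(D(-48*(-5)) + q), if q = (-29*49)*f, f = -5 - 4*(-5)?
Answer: 5*I*√843 ≈ 145.17*I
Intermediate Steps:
f = 15 (f = -5 + 20 = 15)
q = -21315 (q = -29*49*15 = -1421*15 = -21315)
√(D(-48*(-5)) + q) = √(-48*(-5) - 21315) = √(240 - 21315) = √(-21075) = 5*I*√843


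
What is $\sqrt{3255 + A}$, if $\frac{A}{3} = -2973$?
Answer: $4 i \sqrt{354} \approx 75.26 i$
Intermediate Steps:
$A = -8919$ ($A = 3 \left(-2973\right) = -8919$)
$\sqrt{3255 + A} = \sqrt{3255 - 8919} = \sqrt{-5664} = 4 i \sqrt{354}$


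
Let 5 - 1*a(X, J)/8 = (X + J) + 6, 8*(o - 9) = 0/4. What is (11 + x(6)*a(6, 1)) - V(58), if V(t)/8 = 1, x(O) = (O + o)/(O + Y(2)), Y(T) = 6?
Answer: -77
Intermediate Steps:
o = 9 (o = 9 + (0/4)/8 = 9 + (0*(1/4))/8 = 9 + (1/8)*0 = 9 + 0 = 9)
a(X, J) = -8 - 8*J - 8*X (a(X, J) = 40 - 8*((X + J) + 6) = 40 - 8*((J + X) + 6) = 40 - 8*(6 + J + X) = 40 + (-48 - 8*J - 8*X) = -8 - 8*J - 8*X)
x(O) = (9 + O)/(6 + O) (x(O) = (O + 9)/(O + 6) = (9 + O)/(6 + O))
V(t) = 8 (V(t) = 8*1 = 8)
(11 + x(6)*a(6, 1)) - V(58) = (11 + ((9 + 6)/(6 + 6))*(-8 - 8*1 - 8*6)) - 1*8 = (11 + (15/12)*(-8 - 8 - 48)) - 8 = (11 + ((1/12)*15)*(-64)) - 8 = (11 + (5/4)*(-64)) - 8 = (11 - 80) - 8 = -69 - 8 = -77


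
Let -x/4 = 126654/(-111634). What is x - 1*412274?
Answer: -23011644550/55817 ≈ -4.1227e+5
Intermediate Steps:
x = 253308/55817 (x = -506616/(-111634) = -506616*(-1)/111634 = -4*(-63327/55817) = 253308/55817 ≈ 4.5382)
x - 1*412274 = 253308/55817 - 1*412274 = 253308/55817 - 412274 = -23011644550/55817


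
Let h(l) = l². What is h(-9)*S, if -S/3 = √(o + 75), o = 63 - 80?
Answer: -243*√58 ≈ -1850.6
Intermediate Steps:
o = -17
S = -3*√58 (S = -3*√(-17 + 75) = -3*√58 ≈ -22.847)
h(-9)*S = (-9)²*(-3*√58) = 81*(-3*√58) = -243*√58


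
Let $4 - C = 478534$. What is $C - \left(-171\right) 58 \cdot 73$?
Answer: $245484$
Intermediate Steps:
$C = -478530$ ($C = 4 - 478534 = -478530$)
$C - \left(-171\right) 58 \cdot 73 = -478530 - \left(-171\right) 58 \cdot 73 = -478530 - \left(-9918\right) 73 = -478530 - -724014 = -478530 + 724014 = 245484$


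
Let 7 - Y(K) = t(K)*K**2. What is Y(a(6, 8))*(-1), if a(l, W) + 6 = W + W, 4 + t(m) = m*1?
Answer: 593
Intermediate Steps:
t(m) = -4 + m (t(m) = -4 + m*1 = -4 + m)
a(l, W) = -6 + 2*W (a(l, W) = -6 + (W + W) = -6 + 2*W)
Y(K) = 7 - K**2*(-4 + K) (Y(K) = 7 - (-4 + K)*K**2 = 7 - K**2*(-4 + K))
Y(a(6, 8))*(-1) = (7 + (-6 + 2*8)**2*(4 - (-6 + 2*8)))*(-1) = (7 + (-6 + 16)**2*(4 - (-6 + 16)))*(-1) = (7 + 10**2*(4 - 1*10))*(-1) = (7 + 100*(4 - 10))*(-1) = (7 + 100*(-6))*(-1) = (7 - 600)*(-1) = -593*(-1) = 593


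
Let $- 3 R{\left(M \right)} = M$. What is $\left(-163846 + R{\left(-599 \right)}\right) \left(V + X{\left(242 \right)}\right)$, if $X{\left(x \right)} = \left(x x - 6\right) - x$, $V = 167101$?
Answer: $-36888665521$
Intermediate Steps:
$R{\left(M \right)} = - \frac{M}{3}$
$X{\left(x \right)} = -6 + x^{2} - x$ ($X{\left(x \right)} = \left(x^{2} - 6\right) - x = \left(-6 + x^{2}\right) - x = -6 + x^{2} - x$)
$\left(-163846 + R{\left(-599 \right)}\right) \left(V + X{\left(242 \right)}\right) = \left(-163846 - - \frac{599}{3}\right) \left(167101 - \left(248 - 58564\right)\right) = \left(-163846 + \frac{599}{3}\right) \left(167101 - -58316\right) = - \frac{490939 \left(167101 + 58316\right)}{3} = \left(- \frac{490939}{3}\right) 225417 = -36888665521$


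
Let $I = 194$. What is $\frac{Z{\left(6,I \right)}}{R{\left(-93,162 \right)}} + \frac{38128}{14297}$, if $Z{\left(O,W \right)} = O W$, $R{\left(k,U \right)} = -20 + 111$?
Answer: $\frac{20111356}{1301027} \approx 15.458$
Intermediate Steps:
$R{\left(k,U \right)} = 91$
$\frac{Z{\left(6,I \right)}}{R{\left(-93,162 \right)}} + \frac{38128}{14297} = \frac{6 \cdot 194}{91} + \frac{38128}{14297} = 1164 \cdot \frac{1}{91} + 38128 \cdot \frac{1}{14297} = \frac{1164}{91} + \frac{38128}{14297} = \frac{20111356}{1301027}$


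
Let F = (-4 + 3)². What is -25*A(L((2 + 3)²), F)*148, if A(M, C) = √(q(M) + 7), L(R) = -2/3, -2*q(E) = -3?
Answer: -1850*√34 ≈ -10787.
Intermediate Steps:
q(E) = 3/2 (q(E) = -½*(-3) = 3/2)
F = 1 (F = (-1)² = 1)
L(R) = -⅔ (L(R) = -2*⅓ = -⅔)
A(M, C) = √34/2 (A(M, C) = √(3/2 + 7) = √(17/2) = √34/2)
-25*A(L((2 + 3)²), F)*148 = -25*√34/2*148 = -1850*√34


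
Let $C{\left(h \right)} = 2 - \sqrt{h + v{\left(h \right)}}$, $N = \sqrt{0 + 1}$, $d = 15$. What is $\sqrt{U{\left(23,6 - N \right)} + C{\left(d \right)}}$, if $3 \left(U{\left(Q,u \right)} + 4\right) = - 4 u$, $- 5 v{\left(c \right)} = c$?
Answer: $\frac{\sqrt{-78 - 18 \sqrt{3}}}{3} \approx 3.4829 i$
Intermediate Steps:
$v{\left(c \right)} = - \frac{c}{5}$
$N = 1$ ($N = \sqrt{1} = 1$)
$C{\left(h \right)} = 2 - \frac{2 \sqrt{5} \sqrt{h}}{5}$ ($C{\left(h \right)} = 2 - \sqrt{h - \frac{h}{5}} = 2 - \sqrt{\frac{4 h}{5}} = 2 - \frac{2 \sqrt{5} \sqrt{h}}{5}$)
$U{\left(Q,u \right)} = -4 - \frac{4 u}{3}$ ($U{\left(Q,u \right)} = -4 + \frac{\left(-4\right) u}{3} = -4 - \frac{4 u}{3}$)
$\sqrt{U{\left(23,6 - N \right)} + C{\left(d \right)}} = \sqrt{\left(-4 - \frac{4 \left(6 - 1\right)}{3}\right) + \left(2 - \frac{2 \sqrt{5} \sqrt{15}}{5}\right)} = \sqrt{\left(-4 - \frac{4 \left(6 - 1\right)}{3}\right) + \left(2 - 2 \sqrt{3}\right)} = \sqrt{\left(-4 - \frac{20}{3}\right) + \left(2 - 2 \sqrt{3}\right)} = \sqrt{- \frac{32}{3} + \left(2 - 2 \sqrt{3}\right)} = \sqrt{- \frac{26}{3} - 2 \sqrt{3}}$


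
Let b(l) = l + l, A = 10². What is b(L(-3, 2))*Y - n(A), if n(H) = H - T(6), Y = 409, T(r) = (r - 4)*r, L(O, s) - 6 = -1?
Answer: 4002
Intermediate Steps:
L(O, s) = 5 (L(O, s) = 6 - 1 = 5)
T(r) = r*(-4 + r) (T(r) = (-4 + r)*r = r*(-4 + r))
A = 100
b(l) = 2*l
n(H) = -12 + H (n(H) = H - 6*(-4 + 6) = H - 6*2 = H - 1*12 = H - 12 = -12 + H)
b(L(-3, 2))*Y - n(A) = (2*5)*409 - (-12 + 100) = 10*409 - 1*88 = 4090 - 88 = 4002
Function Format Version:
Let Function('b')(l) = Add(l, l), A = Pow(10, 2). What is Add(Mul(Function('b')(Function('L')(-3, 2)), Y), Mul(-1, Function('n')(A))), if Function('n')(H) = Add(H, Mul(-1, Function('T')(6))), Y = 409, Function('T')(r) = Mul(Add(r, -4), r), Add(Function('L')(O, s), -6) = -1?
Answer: 4002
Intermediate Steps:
Function('L')(O, s) = 5 (Function('L')(O, s) = Add(6, -1) = 5)
Function('T')(r) = Mul(r, Add(-4, r)) (Function('T')(r) = Mul(Add(-4, r), r) = Mul(r, Add(-4, r)))
A = 100
Function('b')(l) = Mul(2, l)
Function('n')(H) = Add(-12, H) (Function('n')(H) = Add(H, Mul(-1, Mul(6, Add(-4, 6)))) = Add(H, Mul(-1, Mul(6, 2))) = Add(H, Mul(-1, 12)) = Add(H, -12) = Add(-12, H))
Add(Mul(Function('b')(Function('L')(-3, 2)), Y), Mul(-1, Function('n')(A))) = Add(Mul(Mul(2, 5), 409), Mul(-1, Add(-12, 100))) = Add(Mul(10, 409), Mul(-1, 88)) = Add(4090, -88) = 4002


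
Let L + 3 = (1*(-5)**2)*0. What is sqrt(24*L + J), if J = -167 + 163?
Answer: 2*I*sqrt(19) ≈ 8.7178*I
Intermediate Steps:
L = -3 (L = -3 + (1*(-5)**2)*0 = -3 + (1*25)*0 = -3 + 25*0 = -3 + 0 = -3)
J = -4
sqrt(24*L + J) = sqrt(24*(-3) - 4) = sqrt(-72 - 4) = sqrt(-76) = 2*I*sqrt(19)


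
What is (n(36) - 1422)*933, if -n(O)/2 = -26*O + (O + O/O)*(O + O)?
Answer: -4551174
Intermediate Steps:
n(O) = 52*O - 4*O*(1 + O) (n(O) = -2*(-26*O + (O + O/O)*(O + O)) = -2*(-26*O + (O + 1)*(2*O)) = -2*(-26*O + (1 + O)*(2*O)) = -2*(-26*O + 2*O*(1 + O)) = 52*O - 4*O*(1 + O))
(n(36) - 1422)*933 = (4*36*(12 - 1*36) - 1422)*933 = (4*36*(12 - 36) - 1422)*933 = (4*36*(-24) - 1422)*933 = (-3456 - 1422)*933 = -4878*933 = -4551174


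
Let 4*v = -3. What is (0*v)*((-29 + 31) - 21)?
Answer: 0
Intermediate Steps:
v = -¾ (v = (¼)*(-3) = -¾ ≈ -0.75000)
(0*v)*((-29 + 31) - 21) = (0*(-¾))*((-29 + 31) - 21) = 0*(2 - 21) = 0*(-19) = 0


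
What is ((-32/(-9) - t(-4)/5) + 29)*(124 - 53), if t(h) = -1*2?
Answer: 105293/45 ≈ 2339.8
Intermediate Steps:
t(h) = -2
((-32/(-9) - t(-4)/5) + 29)*(124 - 53) = ((-32/(-9) - 1*(-2)/5) + 29)*(124 - 53) = ((-32*(-⅑) + 2*(⅕)) + 29)*71 = ((32/9 + ⅖) + 29)*71 = (178/45 + 29)*71 = (1483/45)*71 = 105293/45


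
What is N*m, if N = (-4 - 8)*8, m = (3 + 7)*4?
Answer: -3840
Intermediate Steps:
m = 40 (m = 10*4 = 40)
N = -96 (N = -12*8 = -96)
N*m = -96*40 = -3840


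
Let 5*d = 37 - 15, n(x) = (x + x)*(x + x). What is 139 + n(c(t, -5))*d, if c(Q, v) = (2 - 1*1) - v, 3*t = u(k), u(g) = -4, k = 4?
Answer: 3863/5 ≈ 772.60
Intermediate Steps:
t = -4/3 (t = (⅓)*(-4) = -4/3 ≈ -1.3333)
c(Q, v) = 1 - v (c(Q, v) = (2 - 1) - v = 1 - v)
n(x) = 4*x² (n(x) = (2*x)*(2*x) = 4*x²)
d = 22/5 (d = (37 - 15)/5 = (⅕)*22 = 22/5 ≈ 4.4000)
139 + n(c(t, -5))*d = 139 + (4*(1 - 1*(-5))²)*(22/5) = 139 + (4*(1 + 5)²)*(22/5) = 139 + (4*6²)*(22/5) = 139 + (4*36)*(22/5) = 139 + 144*(22/5) = 139 + 3168/5 = 3863/5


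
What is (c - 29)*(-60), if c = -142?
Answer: 10260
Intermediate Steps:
(c - 29)*(-60) = (-142 - 29)*(-60) = -171*(-60) = 10260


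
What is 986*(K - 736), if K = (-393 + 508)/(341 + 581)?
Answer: -334489161/461 ≈ -7.2557e+5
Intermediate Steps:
K = 115/922 ≈ 0.12473
986*(K - 736) = 986*(115/922 - 736) = 986*(-678477/922) = -334489161/461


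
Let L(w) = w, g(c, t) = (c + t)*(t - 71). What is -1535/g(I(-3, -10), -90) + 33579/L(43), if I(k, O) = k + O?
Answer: 556774552/713069 ≈ 780.81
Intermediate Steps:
I(k, O) = O + k
g(c, t) = (-71 + t)*(c + t) (g(c, t) = (c + t)*(-71 + t) = (-71 + t)*(c + t))
-1535/g(I(-3, -10), -90) + 33579/L(43) = -1535/((-90)**2 - 71*(-10 - 3) - 71*(-90) + (-10 - 3)*(-90)) + 33579/43 = -1535/(8100 - 71*(-13) + 6390 - 13*(-90)) + 33579*(1/43) = -1535/(8100 + 923 + 6390 + 1170) + 33579/43 = -1535/16583 + 33579/43 = 556774552/713069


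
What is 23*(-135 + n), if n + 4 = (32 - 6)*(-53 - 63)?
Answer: -72565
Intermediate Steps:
n = -3020 (n = -4 + (32 - 6)*(-53 - 63) = -4 + 26*(-116) = -4 - 3016 = -3020)
23*(-135 + n) = 23*(-135 - 3020) = 23*(-3155) = -72565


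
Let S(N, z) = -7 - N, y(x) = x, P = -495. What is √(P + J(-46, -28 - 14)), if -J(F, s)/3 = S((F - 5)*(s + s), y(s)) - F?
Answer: 12*√85 ≈ 110.63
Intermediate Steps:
J(F, s) = 21 + 3*F + 6*s*(-5 + F) (J(F, s) = -3*((-7 - (F - 5)*(s + s)) - F) = -3*((-7 - (-5 + F)*2*s) - F) = -3*((-7 - 2*s*(-5 + F)) - F) = -3*(-7 - F - 2*s*(-5 + F)) = 21 + 3*F + 6*s*(-5 + F))
√(P + J(-46, -28 - 14)) = √(-495 + (21 + 3*(-46) + 6*(-28 - 14)*(-5 - 46))) = √(-495 + (21 - 138 + 6*(-42)*(-51))) = √(-495 + (21 - 138 + 12852)) = √(-495 + 12735) = √12240 = 12*√85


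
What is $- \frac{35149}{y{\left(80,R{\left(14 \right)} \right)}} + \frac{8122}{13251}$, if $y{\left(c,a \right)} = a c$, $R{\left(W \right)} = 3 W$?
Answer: $- \frac{6959833}{706720} \approx -9.8481$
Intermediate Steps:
$- \frac{35149}{y{\left(80,R{\left(14 \right)} \right)}} + \frac{8122}{13251} = - \frac{35149}{3 \cdot 14 \cdot 80} + \frac{8122}{13251} = - \frac{35149}{42 \cdot 80} + 8122 \cdot \frac{1}{13251} = - \frac{35149}{3360} + \frac{8122}{13251} = - \frac{6959833}{706720}$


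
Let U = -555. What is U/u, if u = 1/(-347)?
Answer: 192585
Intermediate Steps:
u = -1/347 ≈ -0.0028818
U/u = -555/(-1/347) = -555*(-347) = 192585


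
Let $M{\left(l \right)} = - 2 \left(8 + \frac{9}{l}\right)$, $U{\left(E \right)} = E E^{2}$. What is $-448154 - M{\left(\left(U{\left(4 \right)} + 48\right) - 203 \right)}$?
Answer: $- \frac{40780576}{91} \approx -4.4814 \cdot 10^{5}$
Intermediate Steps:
$U{\left(E \right)} = E^{3}$
$M{\left(l \right)} = -16 - \frac{18}{l}$
$-448154 - M{\left(\left(U{\left(4 \right)} + 48\right) - 203 \right)} = -448154 - \left(-16 - \frac{18}{\left(4^{3} + 48\right) - 203}\right) = -448154 - \left(-16 - \frac{18}{\left(64 + 48\right) - 203}\right) = -448154 - \left(-16 - \frac{18}{112 - 203}\right) = -448154 - \left(-16 - \frac{18}{-91}\right) = -448154 - \left(-16 - - \frac{18}{91}\right) = -448154 - \left(-16 + \frac{18}{91}\right) = -448154 - - \frac{1438}{91} = -448154 + \frac{1438}{91} = - \frac{40780576}{91}$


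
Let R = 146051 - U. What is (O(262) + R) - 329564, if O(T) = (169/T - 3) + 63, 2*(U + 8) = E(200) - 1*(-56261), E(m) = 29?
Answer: -55436411/262 ≈ -2.1159e+5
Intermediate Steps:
U = 28137 (U = -8 + (29 - 1*(-56261))/2 = -8 + (29 + 56261)/2 = -8 + (1/2)*56290 = -8 + 28145 = 28137)
R = 117914 (R = 146051 - 1*28137 = 146051 - 28137 = 117914)
O(T) = 60 + 169/T (O(T) = (-3 + 169/T) + 63 = 60 + 169/T)
(O(262) + R) - 329564 = ((60 + 169/262) + 117914) - 329564 = (15889/262 + 117914) - 329564 = 30909357/262 - 329564 = -55436411/262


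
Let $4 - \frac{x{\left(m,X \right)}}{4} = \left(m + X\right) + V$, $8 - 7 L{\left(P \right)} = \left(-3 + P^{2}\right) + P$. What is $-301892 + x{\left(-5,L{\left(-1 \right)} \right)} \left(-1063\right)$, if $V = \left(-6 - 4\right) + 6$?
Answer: $- \frac{2453404}{7} \approx -3.5049 \cdot 10^{5}$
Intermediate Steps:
$V = -4$ ($V = -10 + 6 = -4$)
$L{\left(P \right)} = \frac{11}{7} - \frac{P}{7} - \frac{P^{2}}{7}$ ($L{\left(P \right)} = \frac{8}{7} - \frac{\left(-3 + P^{2}\right) + P}{7} = \frac{8}{7} - \frac{-3 + P + P^{2}}{7} = \frac{8}{7} - \left(- \frac{3}{7} + \frac{P}{7} + \frac{P^{2}}{7}\right) = \frac{11}{7} - \frac{P}{7} - \frac{P^{2}}{7}$)
$x{\left(m,X \right)} = 32 - 4 X - 4 m$ ($x{\left(m,X \right)} = 16 - 4 \left(\left(m + X\right) - 4\right) = 16 - 4 \left(\left(X + m\right) - 4\right) = 16 - 4 \left(-4 + X + m\right) = 16 - \left(-16 + 4 X + 4 m\right) = 32 - 4 X - 4 m$)
$-301892 + x{\left(-5,L{\left(-1 \right)} \right)} \left(-1063\right) = -301892 + \left(32 - 4 \left(\frac{11}{7} - - \frac{1}{7} - \frac{\left(-1\right)^{2}}{7}\right) - -20\right) \left(-1063\right) = -301892 + \left(32 - 4 \left(\frac{11}{7} + \frac{1}{7} - \frac{1}{7}\right) + 20\right) \left(-1063\right) = -301892 + \left(32 - \frac{44}{7} + 20\right) \left(-1063\right) = -301892 + \frac{320}{7} \left(-1063\right) = -301892 - \frac{340160}{7} = - \frac{2453404}{7}$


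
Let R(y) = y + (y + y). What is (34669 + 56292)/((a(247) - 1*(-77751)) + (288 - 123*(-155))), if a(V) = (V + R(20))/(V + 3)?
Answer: 22740250/24276307 ≈ 0.93673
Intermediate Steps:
R(y) = 3*y (R(y) = y + 2*y = 3*y)
a(V) = (60 + V)/(3 + V) (a(V) = (V + 3*20)/(V + 3) = (V + 60)/(3 + V) = (60 + V)/(3 + V))
(34669 + 56292)/((a(247) - 1*(-77751)) + (288 - 123*(-155))) = (34669 + 56292)/(((60 + 247)/(3 + 247) - 1*(-77751)) + (288 - 123*(-155))) = 90961/((307/250 + 77751) + (288 + 19065)) = 90961/(((1/250)*307 + 77751) + 19353) = 90961/((307/250 + 77751) + 19353) = 90961/(19438057/250 + 19353) = 90961/(24276307/250) = 90961*(250/24276307) = 22740250/24276307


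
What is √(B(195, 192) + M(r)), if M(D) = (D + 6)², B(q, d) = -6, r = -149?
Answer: √20443 ≈ 142.98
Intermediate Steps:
M(D) = (6 + D)²
√(B(195, 192) + M(r)) = √(-6 + (6 - 149)²) = √(-6 + (-143)²) = √(-6 + 20449) = √20443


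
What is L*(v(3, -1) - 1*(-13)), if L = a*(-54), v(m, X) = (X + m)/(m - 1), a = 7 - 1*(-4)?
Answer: -8316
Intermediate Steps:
a = 11 (a = 7 + 4 = 11)
v(m, X) = (X + m)/(-1 + m)
L = -594 (L = 11*(-54) = -594)
L*(v(3, -1) - 1*(-13)) = -594*((-1 + 3)/(-1 + 3) - 1*(-13)) = -594*(2/2 + 13) = -594*((1/2)*2 + 13) = -594*(1 + 13) = -594*14 = -8316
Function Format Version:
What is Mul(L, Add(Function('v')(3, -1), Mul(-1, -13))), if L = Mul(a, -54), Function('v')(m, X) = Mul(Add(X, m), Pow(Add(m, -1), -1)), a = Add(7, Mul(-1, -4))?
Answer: -8316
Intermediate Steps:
a = 11 (a = Add(7, 4) = 11)
Function('v')(m, X) = Mul(Pow(Add(-1, m), -1), Add(X, m)) (Function('v')(m, X) = Mul(Add(X, m), Pow(Add(-1, m), -1)) = Mul(Pow(Add(-1, m), -1), Add(X, m)))
L = -594 (L = Mul(11, -54) = -594)
Mul(L, Add(Function('v')(3, -1), Mul(-1, -13))) = Mul(-594, Add(Mul(Pow(Add(-1, 3), -1), Add(-1, 3)), Mul(-1, -13))) = Mul(-594, Add(Mul(Pow(2, -1), 2), 13)) = Mul(-594, Add(Mul(Rational(1, 2), 2), 13)) = Mul(-594, Add(1, 13)) = Mul(-594, 14) = -8316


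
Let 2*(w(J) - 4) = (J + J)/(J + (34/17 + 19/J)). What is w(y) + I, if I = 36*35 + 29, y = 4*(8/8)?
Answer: 55615/43 ≈ 1293.4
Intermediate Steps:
y = 4 (y = 4*(8*(⅛)) = 4*1 = 4)
I = 1289 (I = 1260 + 29 = 1289)
w(J) = 4 + J/(2 + J + 19/J) (w(J) = 4 + ((J + J)/(J + (34/17 + 19/J)))/2 = 4 + ((2*J)/(J + (34*(1/17) + 19/J)))/2 = 4 + ((2*J)/(J + (2 + 19/J)))/2 = 4 + ((2*J)/(2 + J + 19/J))/2 = 4 + (2*J/(2 + J + 19/J))/2 = 4 + J/(2 + J + 19/J))
w(y) + I = (76 + 5*4² + 8*4)/(19 + 4² + 2*4) + 1289 = (76 + 5*16 + 32)/(19 + 16 + 8) + 1289 = (76 + 80 + 32)/43 + 1289 = (1/43)*188 + 1289 = 188/43 + 1289 = 55615/43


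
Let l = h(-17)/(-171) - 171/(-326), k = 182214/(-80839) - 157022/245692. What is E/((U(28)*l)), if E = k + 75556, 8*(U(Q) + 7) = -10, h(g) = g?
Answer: -27884106435819684324/1899816602852861 ≈ -14677.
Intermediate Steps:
k = -28731011773/9930747794 (k = 182214*(-1/80839) - 157022*1/245692 = -182214/80839 - 78511/122846 = -28731011773/9930747794 ≈ -2.8931)
U(Q) = -33/4 (U(Q) = -7 + (⅛)*(-10) = -7 - 5/4 = -33/4)
l = 34783/55746 (l = -17/(-171) - 171/(-326) = -17*(-1/171) - 171*(-1/326) = 17/171 + 171/326 = 34783/55746 ≈ 0.62395)
E = 750298849311691/9930747794 (E = -28731011773/9930747794 + 75556 = 750298849311691/9930747794 ≈ 75553.)
E/((U(28)*l)) = 750298849311691/(9930747794*((-33/4*34783/55746))) = 750298849311691/(9930747794*(-382613/74328)) = (750298849311691/9930747794)*(-74328/382613) = -27884106435819684324/1899816602852861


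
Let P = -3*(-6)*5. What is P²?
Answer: 8100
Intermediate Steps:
P = 90 (P = 18*5 = 90)
P² = 90² = 8100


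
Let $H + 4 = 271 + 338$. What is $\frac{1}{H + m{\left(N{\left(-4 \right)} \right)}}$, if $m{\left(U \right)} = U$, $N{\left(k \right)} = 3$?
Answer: $\frac{1}{608} \approx 0.0016447$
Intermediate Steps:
$H = 605$ ($H = -4 + \left(271 + 338\right) = -4 + 609 = 605$)
$\frac{1}{H + m{\left(N{\left(-4 \right)} \right)}} = \frac{1}{605 + 3} = \frac{1}{608}$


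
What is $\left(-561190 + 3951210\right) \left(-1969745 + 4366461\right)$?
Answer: $8124915174320$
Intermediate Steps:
$\left(-561190 + 3951210\right) \left(-1969745 + 4366461\right) = 3390020 \cdot 2396716 = 8124915174320$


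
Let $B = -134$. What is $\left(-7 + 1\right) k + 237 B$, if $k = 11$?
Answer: $-31824$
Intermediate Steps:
$\left(-7 + 1\right) k + 237 B = \left(-7 + 1\right) 11 + 237 \left(-134\right) = \left(-6\right) 11 - 31758 = -66 - 31758 = -31824$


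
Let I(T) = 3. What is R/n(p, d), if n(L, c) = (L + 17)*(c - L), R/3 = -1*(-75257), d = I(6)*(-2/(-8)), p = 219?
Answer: -75257/17169 ≈ -4.3833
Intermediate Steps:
d = 3/4 (d = 3*(-2/(-8)) = 3*(-2*(-1/8)) = 3*(1/4) = 3/4 ≈ 0.75000)
R = 225771 (R = 3*(-1*(-75257)) = 3*75257 = 225771)
n(L, c) = (17 + L)*(c - L)
R/n(p, d) = 225771/(-1*219**2 - 17*219 + 17*(3/4) + 219*(3/4)) = 225771/(-1*47961 - 3723 + 51/4 + 657/4) = 225771/(-47961 - 3723 + 51/4 + 657/4) = 225771/(-51507) = 225771*(-1/51507) = -75257/17169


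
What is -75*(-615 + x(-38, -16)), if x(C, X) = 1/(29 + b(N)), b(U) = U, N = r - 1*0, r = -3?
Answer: 1199175/26 ≈ 46122.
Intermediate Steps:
N = -3 (N = -3 - 1*0 = -3 + 0 = -3)
x(C, X) = 1/26 (x(C, X) = 1/(29 - 3) = 1/26)
-75*(-615 + x(-38, -16)) = -75*(-615 + 1/26) = -75*(-15989/26) = 1199175/26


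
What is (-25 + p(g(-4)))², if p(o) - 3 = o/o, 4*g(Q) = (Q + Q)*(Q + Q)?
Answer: 441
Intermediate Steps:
g(Q) = Q² (g(Q) = ((Q + Q)*(Q + Q))/4 = ((2*Q)*(2*Q))/4 = (4*Q²)/4 = Q²)
p(o) = 4 (p(o) = 3 + o/o = 3 + 1 = 4)
(-25 + p(g(-4)))² = (-25 + 4)² = (-21)² = 441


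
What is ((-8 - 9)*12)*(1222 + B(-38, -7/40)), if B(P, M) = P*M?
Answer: -1253223/5 ≈ -2.5064e+5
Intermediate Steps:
B(P, M) = M*P
((-8 - 9)*12)*(1222 + B(-38, -7/40)) = ((-8 - 9)*12)*(1222 - 7/40*(-38)) = (-17*12)*(1222 - 7*1/40*(-38)) = -204*(1222 - 7/40*(-38)) = -204*(1222 + 133/20) = -204*24573/20 = -1253223/5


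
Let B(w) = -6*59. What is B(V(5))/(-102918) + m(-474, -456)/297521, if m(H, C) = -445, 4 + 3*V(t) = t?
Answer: 9920654/5103377713 ≈ 0.0019439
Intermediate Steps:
V(t) = -4/3 + t/3
B(w) = -354
B(V(5))/(-102918) + m(-474, -456)/297521 = -354/(-102918) - 445/297521 = -354*(-1/102918) - 445*1/297521 = 59/17153 - 445/297521 = 9920654/5103377713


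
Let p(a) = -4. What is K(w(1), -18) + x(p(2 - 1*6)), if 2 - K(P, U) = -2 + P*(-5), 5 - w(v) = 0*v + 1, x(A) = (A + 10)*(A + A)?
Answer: -24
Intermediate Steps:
x(A) = 2*A*(10 + A) (x(A) = (10 + A)*(2*A) = 2*A*(10 + A))
w(v) = 4 (w(v) = 5 - (0*v + 1) = 5 - (0 + 1) = 5 - 1*1 = 5 - 1 = 4)
K(P, U) = 4 + 5*P (K(P, U) = 2 - (-2 + P*(-5)) = 2 - (-2 - 5*P) = 2 + (2 + 5*P) = 4 + 5*P)
K(w(1), -18) + x(p(2 - 1*6)) = (4 + 5*4) + 2*(-4)*(10 - 4) = (4 + 20) + 2*(-4)*6 = 24 - 48 = -24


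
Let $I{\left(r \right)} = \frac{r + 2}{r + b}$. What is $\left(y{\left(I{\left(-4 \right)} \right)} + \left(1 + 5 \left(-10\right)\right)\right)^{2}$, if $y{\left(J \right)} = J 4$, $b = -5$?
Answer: $\frac{187489}{81} \approx 2314.7$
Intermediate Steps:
$I{\left(r \right)} = \frac{2 + r}{-5 + r}$ ($I{\left(r \right)} = \frac{r + 2}{r - 5} = \frac{2 + r}{-5 + r}$)
$y{\left(J \right)} = 4 J$
$\left(y{\left(I{\left(-4 \right)} \right)} + \left(1 + 5 \left(-10\right)\right)\right)^{2} = \left(4 \frac{2 - 4}{-5 - 4} + \left(1 + 5 \left(-10\right)\right)\right)^{2} = \left(4 \frac{1}{-9} \left(-2\right) + \left(1 - 50\right)\right)^{2} = \left(4 \left(\left(- \frac{1}{9}\right) \left(-2\right)\right) - 49\right)^{2} = \left(4 \cdot \frac{2}{9} - 49\right)^{2} = \left(\frac{8}{9} - 49\right)^{2} = \left(- \frac{433}{9}\right)^{2} = \frac{187489}{81}$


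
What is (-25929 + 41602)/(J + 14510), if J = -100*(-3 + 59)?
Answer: 15673/8910 ≈ 1.7590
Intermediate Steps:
J = -5600 (J = -100*56 = -5600)
(-25929 + 41602)/(J + 14510) = (-25929 + 41602)/(-5600 + 14510) = 15673/8910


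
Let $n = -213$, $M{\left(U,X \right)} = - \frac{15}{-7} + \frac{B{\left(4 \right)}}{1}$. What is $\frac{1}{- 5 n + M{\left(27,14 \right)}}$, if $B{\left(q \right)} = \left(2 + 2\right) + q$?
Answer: $\frac{7}{7526} \approx 0.00093011$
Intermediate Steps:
$B{\left(q \right)} = 4 + q$
$M{\left(U,X \right)} = \frac{71}{7}$ ($M{\left(U,X \right)} = - \frac{15}{-7} + \frac{4 + 4}{1} = \left(-15\right) \left(- \frac{1}{7}\right) + 8 \cdot 1 = \frac{15}{7} + 8 = \frac{71}{7}$)
$\frac{1}{- 5 n + M{\left(27,14 \right)}} = \frac{1}{\left(-5\right) \left(-213\right) + \frac{71}{7}} = \frac{1}{1065 + \frac{71}{7}} = \frac{1}{\frac{7526}{7}} = \frac{7}{7526}$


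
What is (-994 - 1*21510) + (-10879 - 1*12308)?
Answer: -45691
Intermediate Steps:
(-994 - 1*21510) + (-10879 - 1*12308) = (-994 - 21510) + (-10879 - 12308) = -22504 - 23187 = -45691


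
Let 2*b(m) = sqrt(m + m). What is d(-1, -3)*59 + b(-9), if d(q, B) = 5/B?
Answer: -295/3 + 3*I*sqrt(2)/2 ≈ -98.333 + 2.1213*I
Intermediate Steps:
b(m) = sqrt(2)*sqrt(m)/2 (b(m) = sqrt(m + m)/2 = sqrt(2*m)/2 = (sqrt(2)*sqrt(m))/2 = sqrt(2)*sqrt(m)/2)
d(-1, -3)*59 + b(-9) = (5/(-3))*59 + sqrt(2)*sqrt(-9)/2 = (5*(-1/3))*59 + sqrt(2)*(3*I)/2 = -5/3*59 + 3*I*sqrt(2)/2 = -295/3 + 3*I*sqrt(2)/2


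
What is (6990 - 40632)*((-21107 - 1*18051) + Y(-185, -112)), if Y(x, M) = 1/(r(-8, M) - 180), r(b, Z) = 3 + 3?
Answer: 38203255251/29 ≈ 1.3174e+9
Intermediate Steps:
r(b, Z) = 6
Y(x, M) = -1/174 (Y(x, M) = 1/(6 - 180) = 1/(-174) = -1/174)
(6990 - 40632)*((-21107 - 1*18051) + Y(-185, -112)) = (6990 - 40632)*((-21107 - 1*18051) - 1/174) = -33642*((-21107 - 18051) - 1/174) = -33642*(-39158 - 1/174) = -33642*(-6813493/174) = 38203255251/29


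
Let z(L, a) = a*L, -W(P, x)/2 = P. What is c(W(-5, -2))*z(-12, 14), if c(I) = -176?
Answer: 29568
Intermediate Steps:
W(P, x) = -2*P
z(L, a) = L*a
c(W(-5, -2))*z(-12, 14) = -(-2112)*14 = -176*(-168) = 29568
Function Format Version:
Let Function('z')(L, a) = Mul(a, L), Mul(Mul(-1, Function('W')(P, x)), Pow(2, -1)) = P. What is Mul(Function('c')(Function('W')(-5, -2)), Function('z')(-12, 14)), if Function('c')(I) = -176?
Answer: 29568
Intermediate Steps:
Function('W')(P, x) = Mul(-2, P)
Function('z')(L, a) = Mul(L, a)
Mul(Function('c')(Function('W')(-5, -2)), Function('z')(-12, 14)) = Mul(-176, Mul(-12, 14)) = Mul(-176, -168) = 29568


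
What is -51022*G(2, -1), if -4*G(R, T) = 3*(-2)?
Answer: -76533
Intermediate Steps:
G(R, T) = 3/2 (G(R, T) = -3*(-2)/4 = -¼*(-6) = 3/2)
-51022*G(2, -1) = -51022*3/2 = -76533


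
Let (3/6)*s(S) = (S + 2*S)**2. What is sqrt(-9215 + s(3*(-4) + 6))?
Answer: I*sqrt(8567) ≈ 92.558*I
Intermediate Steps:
s(S) = 18*S**2 (s(S) = 2*(S + 2*S)**2 = 2*(3*S)**2 = 2*(9*S**2) = 18*S**2)
sqrt(-9215 + s(3*(-4) + 6)) = sqrt(-9215 + 18*(3*(-4) + 6)**2) = sqrt(-9215 + 18*(-12 + 6)**2) = sqrt(-9215 + 18*(-6)**2) = sqrt(-9215 + 18*36) = sqrt(-9215 + 648) = sqrt(-8567) = I*sqrt(8567)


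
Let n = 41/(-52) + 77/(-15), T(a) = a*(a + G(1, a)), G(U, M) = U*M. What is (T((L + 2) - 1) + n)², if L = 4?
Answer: 1182053161/608400 ≈ 1942.9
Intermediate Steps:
G(U, M) = M*U
T(a) = 2*a² (T(a) = a*(a + a*1) = a*(a + a) = a*(2*a) = 2*a²)
n = -4619/780 (n = 41*(-1/52) + 77*(-1/15) = -41/52 - 77/15 = -4619/780 ≈ -5.9218)
(T((L + 2) - 1) + n)² = (2*((4 + 2) - 1)² - 4619/780)² = (2*(6 - 1)² - 4619/780)² = (2*5² - 4619/780)² = (2*25 - 4619/780)² = (50 - 4619/780)² = (34381/780)² = 1182053161/608400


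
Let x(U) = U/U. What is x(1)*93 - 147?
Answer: -54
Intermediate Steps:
x(U) = 1
x(1)*93 - 147 = 1*93 - 147 = 93 - 147 = -54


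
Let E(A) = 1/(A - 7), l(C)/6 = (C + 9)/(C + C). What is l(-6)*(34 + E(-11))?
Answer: -611/12 ≈ -50.917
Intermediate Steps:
l(C) = 3*(9 + C)/C (l(C) = 6*((C + 9)/(C + C)) = 6*((9 + C)/((2*C))) = 6*((9 + C)*(1/(2*C))) = 6*((9 + C)/(2*C)) = 3*(9 + C)/C)
E(A) = 1/(-7 + A)
l(-6)*(34 + E(-11)) = (3 + 27/(-6))*(34 + 1/(-7 - 11)) = (3 + 27*(-⅙))*(34 + 1/(-18)) = (3 - 9/2)*(34 - 1/18) = -3/2*611/18 = -611/12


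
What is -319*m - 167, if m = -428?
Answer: 136365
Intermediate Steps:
-319*m - 167 = -319*(-428) - 167 = 136532 - 167 = 136365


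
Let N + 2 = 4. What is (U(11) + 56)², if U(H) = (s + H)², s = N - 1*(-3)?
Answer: 97344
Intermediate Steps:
N = 2 (N = -2 + 4 = 2)
s = 5 (s = 2 - 1*(-3) = 2 + 3 = 5)
U(H) = (5 + H)²
(U(11) + 56)² = ((5 + 11)² + 56)² = (16² + 56)² = (256 + 56)² = 312² = 97344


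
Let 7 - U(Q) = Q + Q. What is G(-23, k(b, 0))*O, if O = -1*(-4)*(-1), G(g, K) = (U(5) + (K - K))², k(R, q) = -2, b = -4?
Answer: -36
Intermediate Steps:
U(Q) = 7 - 2*Q (U(Q) = 7 - (Q + Q) = 7 - 2*Q)
G(g, K) = 9 (G(g, K) = ((7 - 2*5) + (K - K))² = ((7 - 10) + 0)² = (-3 + 0)² = (-3)² = 9)
O = -4 (O = 4*(-1) = -4)
G(-23, k(b, 0))*O = 9*(-4) = -36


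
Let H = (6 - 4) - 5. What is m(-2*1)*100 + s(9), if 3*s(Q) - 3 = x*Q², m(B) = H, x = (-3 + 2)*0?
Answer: -299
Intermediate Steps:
H = -3 (H = 2 - 5 = -3)
x = 0 (x = -1*0 = 0)
m(B) = -3
s(Q) = 1 (s(Q) = 1 + (0*Q²)/3 = 1 + (⅓)*0 = 1 + 0 = 1)
m(-2*1)*100 + s(9) = -3*100 + 1 = -300 + 1 = -299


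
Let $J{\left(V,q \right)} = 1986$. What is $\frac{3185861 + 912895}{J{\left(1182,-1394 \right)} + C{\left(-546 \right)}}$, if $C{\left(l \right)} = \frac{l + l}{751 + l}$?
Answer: $\frac{140040830}{67673} \approx 2069.4$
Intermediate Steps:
$C{\left(l \right)} = \frac{2 l}{751 + l}$
$\frac{3185861 + 912895}{J{\left(1182,-1394 \right)} + C{\left(-546 \right)}} = \frac{3185861 + 912895}{1986 + 2 \left(-546\right) \frac{1}{751 - 546}} = \frac{4098756}{1986 + 2 \left(-546\right) \frac{1}{205}} = \frac{4098756}{1986 - \frac{1092}{205}} = \frac{4098756}{\frac{406038}{205}} = 4098756 \cdot \frac{205}{406038} = \frac{140040830}{67673}$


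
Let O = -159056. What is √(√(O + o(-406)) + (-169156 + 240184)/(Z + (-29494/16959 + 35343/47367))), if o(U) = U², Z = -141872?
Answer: √(-80277998711299408129520628 + 5451871349716150082529895906*√5)/12662904775153 ≈ 8.6906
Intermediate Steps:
√(√(O + o(-406)) + (-169156 + 240184)/(Z + (-29494/16959 + 35343/47367))) = √(√(-159056 + (-406)²) + (-169156 + 240184)/(-141872 + (-29494/16959 + 35343/47367))) = √(√(-159056 + 164836) + 71028/(-141872 + (-29494*1/16959 + 35343*(1/47367)))) = √(√5780 + 71028/(-141872 + (-29494/16959 + 3927/5263))) = √(34*√5 + 71028/(-141872 - 88628929/89255217)) = √(34*√5 + 71028/(-12662904775153/89255217)) = √(34*√5 + 71028*(-89255217/12662904775153)) = √(34*√5 - 6339619553076/12662904775153) = √(-6339619553076/12662904775153 + 34*√5)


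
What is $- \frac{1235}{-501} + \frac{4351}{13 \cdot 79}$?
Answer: $\frac{3448196}{514527} \approx 6.7017$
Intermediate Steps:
$- \frac{1235}{-501} + \frac{4351}{13 \cdot 79} = \left(-1235\right) \left(- \frac{1}{501}\right) + \frac{4351}{1027} = \frac{1235}{501} + 4351 \cdot \frac{1}{1027} = \frac{1235}{501} + \frac{4351}{1027} = \frac{3448196}{514527}$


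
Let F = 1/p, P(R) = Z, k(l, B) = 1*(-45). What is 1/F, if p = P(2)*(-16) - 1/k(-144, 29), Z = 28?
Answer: -20159/45 ≈ -447.98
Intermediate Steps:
k(l, B) = -45
P(R) = 28
p = -20159/45 (p = 28*(-16) - 1/(-45) = -448 - 1*(-1/45) = -448 + 1/45 = -20159/45 ≈ -447.98)
F = -45/20159 (F = 1/(-20159/45) = -45/20159 ≈ -0.0022323)
1/F = 1/(-45/20159) = -20159/45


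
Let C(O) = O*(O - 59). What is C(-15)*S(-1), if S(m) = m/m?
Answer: 1110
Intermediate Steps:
C(O) = O*(-59 + O)
S(m) = 1
C(-15)*S(-1) = -15*(-59 - 15)*1 = -15*(-74)*1 = 1110*1 = 1110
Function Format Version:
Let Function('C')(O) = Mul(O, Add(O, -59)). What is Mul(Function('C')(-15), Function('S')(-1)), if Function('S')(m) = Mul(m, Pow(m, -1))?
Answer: 1110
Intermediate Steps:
Function('C')(O) = Mul(O, Add(-59, O))
Function('S')(m) = 1
Mul(Function('C')(-15), Function('S')(-1)) = Mul(Mul(-15, Add(-59, -15)), 1) = Mul(Mul(-15, -74), 1) = Mul(1110, 1) = 1110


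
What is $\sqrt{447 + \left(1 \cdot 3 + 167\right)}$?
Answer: $\sqrt{617} \approx 24.839$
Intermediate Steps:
$\sqrt{447 + \left(1 \cdot 3 + 167\right)} = \sqrt{447 + \left(3 + 167\right)} = \sqrt{447 + 170} = \sqrt{617}$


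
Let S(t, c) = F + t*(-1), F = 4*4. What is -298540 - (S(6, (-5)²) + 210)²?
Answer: -346940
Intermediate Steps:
F = 16
S(t, c) = 16 - t (S(t, c) = 16 + t*(-1) = 16 - t)
-298540 - (S(6, (-5)²) + 210)² = -298540 - ((16 - 1*6) + 210)² = -298540 - ((16 - 6) + 210)² = -298540 - (10 + 210)² = -298540 - 1*220² = -298540 - 1*48400 = -298540 - 48400 = -346940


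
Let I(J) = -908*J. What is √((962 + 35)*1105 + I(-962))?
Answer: √1975181 ≈ 1405.4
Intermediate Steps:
√((962 + 35)*1105 + I(-962)) = √((962 + 35)*1105 - 908*(-962)) = √(997*1105 + 873496) = √(1101685 + 873496) = √1975181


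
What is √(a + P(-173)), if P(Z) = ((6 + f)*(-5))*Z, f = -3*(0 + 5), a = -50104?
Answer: I*√57889 ≈ 240.6*I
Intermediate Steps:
f = -15 (f = -3*5 = -15)
P(Z) = 45*Z (P(Z) = ((6 - 15)*(-5))*Z = (-9*(-5))*Z = 45*Z)
√(a + P(-173)) = √(-50104 + 45*(-173)) = √(-50104 - 7785) = √(-57889) = I*√57889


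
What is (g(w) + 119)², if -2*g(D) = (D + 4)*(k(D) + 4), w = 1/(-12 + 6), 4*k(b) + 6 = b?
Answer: 1083397225/82944 ≈ 13062.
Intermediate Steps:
k(b) = -3/2 + b/4
w = -⅙ (w = 1/(-6) = -⅙ ≈ -0.16667)
g(D) = -(4 + D)*(5/2 + D/4)/2 (g(D) = -(D + 4)*((-3/2 + D/4) + 4)/2 = -(4 + D)*(5/2 + D/4)/2)
(g(w) + 119)² = ((-5 - 7/4*(-⅙) - (-⅙)²/8) + 119)² = ((-5 + 7/24 - ⅛*1/36) + 119)² = ((-5 + 7/24 - 1/288) + 119)² = (-1357/288 + 119)² = (32915/288)² = 1083397225/82944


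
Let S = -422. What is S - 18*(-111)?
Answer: 1576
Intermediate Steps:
S - 18*(-111) = -422 - 18*(-111) = -422 + 1998 = 1576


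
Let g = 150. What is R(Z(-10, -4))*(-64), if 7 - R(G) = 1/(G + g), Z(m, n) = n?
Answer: -32672/73 ≈ -447.56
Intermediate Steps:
R(G) = 7 - 1/(150 + G) (R(G) = 7 - 1/(G + 150) = 7 - 1/(150 + G))
R(Z(-10, -4))*(-64) = ((1049 + 7*(-4))/(150 - 4))*(-64) = ((1049 - 28)/146)*(-64) = ((1/146)*1021)*(-64) = (1021/146)*(-64) = -32672/73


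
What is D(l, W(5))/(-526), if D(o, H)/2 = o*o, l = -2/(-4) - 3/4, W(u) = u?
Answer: -1/4208 ≈ -0.00023764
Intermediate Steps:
l = -1/4 (l = -2*(-1/4) - 3*1/4 = 1/2 - 3/4 = -1/4 ≈ -0.25000)
D(o, H) = 2*o**2 (D(o, H) = 2*(o*o) = 2*o**2)
D(l, W(5))/(-526) = (2*(-1/4)**2)/(-526) = -1/(263*16) = -1/526*1/8 = -1/4208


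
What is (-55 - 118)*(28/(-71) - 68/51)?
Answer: 63664/213 ≈ 298.89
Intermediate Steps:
(-55 - 118)*(28/(-71) - 68/51) = -173*(28*(-1/71) - 68*1/51) = -173*(-28/71 - 4/3) = -173*(-368/213) = 63664/213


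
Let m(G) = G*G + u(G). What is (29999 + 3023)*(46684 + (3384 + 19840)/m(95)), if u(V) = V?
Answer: 46250494147/30 ≈ 1.5417e+9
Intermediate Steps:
m(G) = G + G² (m(G) = G*G + G = G² + G = G + G²)
(29999 + 3023)*(46684 + (3384 + 19840)/m(95)) = (29999 + 3023)*(46684 + (3384 + 19840)/((95*(1 + 95)))) = 33022*(46684 + 23224/((95*96))) = 33022*(46684 + 23224/9120) = 33022*(46684 + 23224*(1/9120)) = 33022*(46684 + 2903/1140) = 33022*(53222663/1140) = 46250494147/30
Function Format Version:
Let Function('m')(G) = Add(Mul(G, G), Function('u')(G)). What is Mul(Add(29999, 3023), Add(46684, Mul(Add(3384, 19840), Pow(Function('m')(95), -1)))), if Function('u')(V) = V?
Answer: Rational(46250494147, 30) ≈ 1.5417e+9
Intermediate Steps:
Function('m')(G) = Add(G, Pow(G, 2)) (Function('m')(G) = Add(Mul(G, G), G) = Add(Pow(G, 2), G) = Add(G, Pow(G, 2)))
Mul(Add(29999, 3023), Add(46684, Mul(Add(3384, 19840), Pow(Function('m')(95), -1)))) = Mul(Add(29999, 3023), Add(46684, Mul(Add(3384, 19840), Pow(Mul(95, Add(1, 95)), -1)))) = Mul(33022, Add(46684, Mul(23224, Pow(Mul(95, 96), -1)))) = Mul(33022, Add(46684, Mul(23224, Pow(9120, -1)))) = Mul(33022, Add(46684, Mul(23224, Rational(1, 9120)))) = Mul(33022, Add(46684, Rational(2903, 1140))) = Mul(33022, Rational(53222663, 1140)) = Rational(46250494147, 30)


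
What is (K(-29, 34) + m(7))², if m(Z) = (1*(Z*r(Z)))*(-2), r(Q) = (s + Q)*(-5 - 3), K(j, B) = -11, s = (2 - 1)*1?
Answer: 783225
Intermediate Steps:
s = 1 (s = 1*1 = 1)
r(Q) = -8 - 8*Q (r(Q) = (1 + Q)*(-5 - 3) = (1 + Q)*(-8) = -8 - 8*Q)
m(Z) = -2*Z*(-8 - 8*Z) (m(Z) = (1*(Z*(-8 - 8*Z)))*(-2) = (Z*(-8 - 8*Z))*(-2) = -2*Z*(-8 - 8*Z))
(K(-29, 34) + m(7))² = (-11 + 16*7*(1 + 7))² = (-11 + 16*7*8)² = (-11 + 896)² = 885² = 783225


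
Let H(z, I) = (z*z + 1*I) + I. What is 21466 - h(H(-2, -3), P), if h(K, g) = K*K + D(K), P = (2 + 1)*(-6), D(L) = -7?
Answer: 21469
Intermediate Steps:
H(z, I) = z² + 2*I (H(z, I) = (z² + I) + I = (I + z²) + I = z² + 2*I)
P = -18 (P = 3*(-6) = -18)
h(K, g) = -7 + K² (h(K, g) = K*K - 7 = K² - 7 = -7 + K²)
21466 - h(H(-2, -3), P) = 21466 - (-7 + ((-2)² + 2*(-3))²) = 21466 - (-7 + (4 - 6)²) = 21466 - (-7 + (-2)²) = 21466 - (-7 + 4) = 21466 - 1*(-3) = 21466 + 3 = 21469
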